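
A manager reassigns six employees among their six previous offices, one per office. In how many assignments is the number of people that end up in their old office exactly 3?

Pick the 3 fixed positions: C(6,3) = 20 ways.
The remaining 3 must be deranged: !3 = 2.
Total: 20 × 2 = 40.

40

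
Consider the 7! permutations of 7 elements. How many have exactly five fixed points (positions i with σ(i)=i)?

Choose which 5 of the 7 are fixed: C(7,5) = 21.
The other 2 form a derangement: !2 = 1.
Total: 21 × 1 = 21.

21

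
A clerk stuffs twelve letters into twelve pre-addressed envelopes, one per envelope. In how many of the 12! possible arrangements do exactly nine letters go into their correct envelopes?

440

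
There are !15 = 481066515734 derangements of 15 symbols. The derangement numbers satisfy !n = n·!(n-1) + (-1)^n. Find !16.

!16 = 16·481066515734 + 1 = 7697064251745.

7697064251745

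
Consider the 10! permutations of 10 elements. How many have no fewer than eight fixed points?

46

# with exactly i fixed is C(10,i)·!(10-i); sum over i=8..10:
  i=8: C(10,8)·!2 = 45·1 = 45
  i=9: C(10,9)·!1 = 10·0 = 0
  i=10: C(10,10)·!0 = 1·1 = 1
Total = 46.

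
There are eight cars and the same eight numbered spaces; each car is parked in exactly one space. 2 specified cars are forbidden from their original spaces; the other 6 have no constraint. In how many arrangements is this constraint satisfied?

30960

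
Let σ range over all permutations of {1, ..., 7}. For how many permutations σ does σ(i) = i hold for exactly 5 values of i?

21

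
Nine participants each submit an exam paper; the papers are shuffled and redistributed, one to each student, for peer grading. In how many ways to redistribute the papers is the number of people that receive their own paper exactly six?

168

Choose which 6 of the 9 are fixed: C(9,6) = 84.
The other 3 form a derangement: !3 = 2.
Total: 84 × 2 = 168.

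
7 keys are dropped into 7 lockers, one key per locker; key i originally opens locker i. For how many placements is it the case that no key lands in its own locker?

1854

The subfactorial !7 = [7!/e] (nearest integer).
7! = 5040, and 5040/e ≈ 1854.11, so !7 = 1854.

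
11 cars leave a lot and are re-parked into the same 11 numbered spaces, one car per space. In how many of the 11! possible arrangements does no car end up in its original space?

14684570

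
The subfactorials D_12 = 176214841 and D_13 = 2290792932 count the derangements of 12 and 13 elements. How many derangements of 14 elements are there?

32071101049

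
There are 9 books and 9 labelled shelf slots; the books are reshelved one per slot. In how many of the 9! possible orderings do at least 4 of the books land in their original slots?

6883

# with exactly i fixed is C(9,i)·!(9-i); sum over i=4..9:
  i=4: C(9,4)·!5 = 126·44 = 5544
  i=5: C(9,5)·!4 = 126·9 = 1134
  i=6: C(9,6)·!3 = 84·2 = 168
  i=7: C(9,7)·!2 = 36·1 = 36
  i=8: C(9,8)·!1 = 9·0 = 0
  i=9: C(9,9)·!0 = 1·1 = 1
Total = 6883.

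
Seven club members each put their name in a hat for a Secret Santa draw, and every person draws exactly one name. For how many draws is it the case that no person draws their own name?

1854

The number of derangements of 7 is !7 = Σ_{k=0}^{7} (-1)^k·7!/k!
= 7! - 7!/1! + 7!/2! - 7!/3! + 7!/4! - 7!/5! + 7!/6! - 7!/7!
= 5040 - 5040 + 2520 - 840 + 210 - 42 + 7 - 1
= 1854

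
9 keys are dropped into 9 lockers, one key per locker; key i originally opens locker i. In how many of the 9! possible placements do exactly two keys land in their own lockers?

Pick the 2 fixed positions: C(9,2) = 36 ways.
The other 7 form a derangement: !7 = 1854.
Total: 36 × 1854 = 66744.

66744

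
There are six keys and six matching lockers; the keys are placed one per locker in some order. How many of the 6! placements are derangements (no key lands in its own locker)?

By inclusion-exclusion, !6 = Σ (-1)^k · 6!/k! for k=0..6
= 6! - 6!/1! + 6!/2! - 6!/3! + 6!/4! - 6!/5! + 6!/6!
= 720 - 720 + 360 - 120 + 30 - 6 + 1
= 265

265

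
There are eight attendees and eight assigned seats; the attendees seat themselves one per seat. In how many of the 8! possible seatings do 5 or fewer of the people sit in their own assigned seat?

# with exactly i fixed is C(8,i)·!(8-i); sum over i=0..5:
  i=0: C(8,0)·!8 = 1·14833 = 14833
  i=1: C(8,1)·!7 = 8·1854 = 14832
  i=2: C(8,2)·!6 = 28·265 = 7420
  i=3: C(8,3)·!5 = 56·44 = 2464
  i=4: C(8,4)·!4 = 70·9 = 630
  i=5: C(8,5)·!3 = 56·2 = 112
Total = 40291.

40291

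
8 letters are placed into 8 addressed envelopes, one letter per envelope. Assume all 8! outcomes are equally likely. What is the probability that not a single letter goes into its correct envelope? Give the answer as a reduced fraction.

Favorable outcomes: !8 = 14833.
Total outcomes: 8! = 40320.
Probability = 14833/40320 = 2119/5760.

2119/5760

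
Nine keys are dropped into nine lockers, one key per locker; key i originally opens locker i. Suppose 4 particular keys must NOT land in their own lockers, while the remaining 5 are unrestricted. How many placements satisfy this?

Let A_j be the event that the j-th constrained one is fixed. By inclusion-exclusion over the 4 events:
Σ_{j=0}^{4} (-1)^j C(4,j)(9-j)!
= C(4,0)·9! - C(4,1)·8! + C(4,2)·7! - C(4,3)·6! + C(4,4)·5!
= 362880 - 161280 + 30240 - 2880 + 120
= 229080

229080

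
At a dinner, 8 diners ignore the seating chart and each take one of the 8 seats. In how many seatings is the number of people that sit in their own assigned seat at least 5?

141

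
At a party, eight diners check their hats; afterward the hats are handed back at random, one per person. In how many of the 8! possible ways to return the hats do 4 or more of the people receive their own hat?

771

# with exactly i fixed is C(8,i)·!(8-i); sum over i=4..8:
  i=4: C(8,4)·!4 = 70·9 = 630
  i=5: C(8,5)·!3 = 56·2 = 112
  i=6: C(8,6)·!2 = 28·1 = 28
  i=7: C(8,7)·!1 = 8·0 = 0
  i=8: C(8,8)·!0 = 1·1 = 1
Total = 771.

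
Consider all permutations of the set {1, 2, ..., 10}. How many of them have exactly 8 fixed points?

45

Pick the 8 fixed positions: C(10,8) = 45 ways.
The remaining 2 must be deranged: !2 = 1.
Total: 45 × 1 = 45.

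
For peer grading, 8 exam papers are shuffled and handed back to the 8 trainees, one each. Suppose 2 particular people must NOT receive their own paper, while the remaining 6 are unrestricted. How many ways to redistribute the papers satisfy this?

30960

Inclusion-exclusion on the 2 forbidden self-matches:
Σ_{j=0}^{2} (-1)^j C(2,j)(8-j)!
= C(2,0)·8! - C(2,1)·7! + C(2,2)·6!
= 40320 - 10080 + 720
= 30960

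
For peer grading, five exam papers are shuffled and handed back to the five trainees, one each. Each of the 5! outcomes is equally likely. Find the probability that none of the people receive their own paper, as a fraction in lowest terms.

Favorable outcomes: !5 = 44.
Total outcomes: 5! = 120.
Probability = 44/120 = 11/30.

11/30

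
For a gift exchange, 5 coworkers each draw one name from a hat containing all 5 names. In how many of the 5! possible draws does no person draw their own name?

44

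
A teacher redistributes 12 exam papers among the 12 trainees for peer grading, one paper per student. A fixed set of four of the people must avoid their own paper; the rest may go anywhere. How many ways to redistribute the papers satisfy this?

339696000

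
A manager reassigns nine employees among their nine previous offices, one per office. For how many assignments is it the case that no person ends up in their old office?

133496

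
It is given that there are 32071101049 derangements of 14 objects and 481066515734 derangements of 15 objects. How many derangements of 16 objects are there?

!16 = (16-1)·(!15 + !14) = 15·(481066515734 + 32071101049) = 15·513137616783 = 7697064251745.

7697064251745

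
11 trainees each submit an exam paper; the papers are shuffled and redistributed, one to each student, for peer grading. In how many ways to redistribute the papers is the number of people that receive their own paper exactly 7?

Pick the 7 fixed positions: C(11,7) = 330 ways.
The remaining 4 must be deranged: !4 = 9.
Total: 330 × 9 = 2970.

2970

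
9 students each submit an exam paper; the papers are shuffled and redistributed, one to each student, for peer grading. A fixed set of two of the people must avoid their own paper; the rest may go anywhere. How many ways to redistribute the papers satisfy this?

287280

Let A_j be the event that the j-th constrained one is fixed. By inclusion-exclusion over the 2 events:
Σ_{j=0}^{2} (-1)^j C(2,j)(9-j)!
= C(2,0)·9! - C(2,1)·8! + C(2,2)·7!
= 362880 - 80640 + 5040
= 287280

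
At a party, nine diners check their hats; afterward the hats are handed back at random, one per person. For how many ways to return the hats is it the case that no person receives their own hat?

133496

By inclusion-exclusion, !9 = Σ (-1)^k · 9!/k! for k=0..9
= 9! - 9!/1! + 9!/2! - 9!/3! + 9!/4! - 9!/5! + 9!/6! - 9!/7! + 9!/8! - 9!/9!
= 362880 - 362880 + 181440 - 60480 + 15120 - 3024 + 504 - 72 + 9 - 1
= 133496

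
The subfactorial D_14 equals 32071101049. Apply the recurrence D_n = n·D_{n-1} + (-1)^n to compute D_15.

481066515734

D_15 = 15·32071101049 - 1 = 481066515734.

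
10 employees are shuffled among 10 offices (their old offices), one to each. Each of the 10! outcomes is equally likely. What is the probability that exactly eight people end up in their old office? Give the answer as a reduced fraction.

1/80640

Favorable outcomes: C(10,8)·!2 = 45·1 = 45.
Total outcomes: 10! = 3628800.
Probability = 45/3628800 = 1/80640.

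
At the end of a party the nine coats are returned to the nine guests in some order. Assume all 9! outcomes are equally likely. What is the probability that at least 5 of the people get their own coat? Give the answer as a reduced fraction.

1339/362880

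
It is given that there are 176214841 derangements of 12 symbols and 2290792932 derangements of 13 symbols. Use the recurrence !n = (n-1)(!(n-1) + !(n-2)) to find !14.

32071101049

!14 = (14-1)·(!13 + !12) = 13·(2290792932 + 176214841) = 13·2467007773 = 32071101049.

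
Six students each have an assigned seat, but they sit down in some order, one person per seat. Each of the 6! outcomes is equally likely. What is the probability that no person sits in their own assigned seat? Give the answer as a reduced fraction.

Favorable outcomes: !6 = 265.
Total outcomes: 6! = 720.
Probability = 265/720 = 53/144.

53/144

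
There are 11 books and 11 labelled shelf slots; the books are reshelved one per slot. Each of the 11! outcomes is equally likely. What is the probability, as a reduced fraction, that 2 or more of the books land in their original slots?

10547659/39916800

Favorable outcomes: Σ_{i≥2} C(11,i)·!(11-i) = 55·133496 + 165·14833 + 330·1854 + 462·265 + 462·44 + 330·9 + 165·2 + 55·1 + 11·0 + 1·1 = 10547659.
Total outcomes: 11! = 39916800.
Probability = 10547659/39916800 = 10547659/39916800.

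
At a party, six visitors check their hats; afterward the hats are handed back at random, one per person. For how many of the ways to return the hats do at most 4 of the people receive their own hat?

719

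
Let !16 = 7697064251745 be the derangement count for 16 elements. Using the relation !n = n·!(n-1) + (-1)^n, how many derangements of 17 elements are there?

!17 = 17·7697064251745 - 1 = 130850092279664.

130850092279664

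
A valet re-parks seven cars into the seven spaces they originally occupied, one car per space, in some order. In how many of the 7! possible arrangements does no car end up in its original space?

!7 = 7! · Σ_{k=0}^{7} (-1)^k/k!
= 7! - 7!/1! + 7!/2! - 7!/3! + 7!/4! - 7!/5! + 7!/6! - 7!/7!
= 5040 - 5040 + 2520 - 840 + 210 - 42 + 7 - 1
= 1854

1854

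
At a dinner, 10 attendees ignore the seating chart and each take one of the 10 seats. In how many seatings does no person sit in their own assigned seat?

!10 = 10! · Σ_{k=0}^{10} (-1)^k/k!
= 10! - 10!/1! + 10!/2! - 10!/3! + 10!/4! - 10!/5! + 10!/6! - 10!/7! + 10!/8! - 10!/9! + 10!/10!
= 3628800 - 3628800 + 1814400 - 604800 + 151200 - 30240 + 5040 - 720 + 90 - 10 + 1
= 1334961

1334961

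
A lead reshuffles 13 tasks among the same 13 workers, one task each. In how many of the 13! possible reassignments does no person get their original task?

!13 is the nearest integer to 13!/e.
13! = 6227020800, and 6227020800/e ≈ 2290792932.07, so !13 = 2290792932.

2290792932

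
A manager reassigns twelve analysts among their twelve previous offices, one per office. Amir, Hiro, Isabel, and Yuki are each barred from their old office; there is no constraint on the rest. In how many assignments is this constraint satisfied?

339696000

Let A_j be the event that the j-th constrained one is fixed. By inclusion-exclusion over the 4 events:
Σ_{j=0}^{4} (-1)^j C(4,j)(12-j)!
= C(4,0)·12! - C(4,1)·11! + C(4,2)·10! - C(4,3)·9! + C(4,4)·8!
= 479001600 - 159667200 + 21772800 - 1451520 + 40320
= 339696000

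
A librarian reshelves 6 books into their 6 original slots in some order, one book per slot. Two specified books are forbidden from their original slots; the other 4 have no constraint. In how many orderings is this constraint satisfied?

Let A_j be the event that the j-th constrained one is fixed. By inclusion-exclusion over the 2 events:
Σ_{j=0}^{2} (-1)^j C(2,j)(6-j)!
= C(2,0)·6! - C(2,1)·5! + C(2,2)·4!
= 720 - 240 + 24
= 504

504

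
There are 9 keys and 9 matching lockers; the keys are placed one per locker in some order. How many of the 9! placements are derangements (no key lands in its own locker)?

The number of derangements of 9 is !9 = Σ_{k=0}^{9} (-1)^k·9!/k!
= 9! - 9!/1! + 9!/2! - 9!/3! + 9!/4! - 9!/5! + 9!/6! - 9!/7! + 9!/8! - 9!/9!
= 362880 - 362880 + 181440 - 60480 + 15120 - 3024 + 504 - 72 + 9 - 1
= 133496

133496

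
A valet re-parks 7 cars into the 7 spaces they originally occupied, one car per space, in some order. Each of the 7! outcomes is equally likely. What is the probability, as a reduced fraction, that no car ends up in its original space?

Favorable outcomes: !7 = 1854.
Total outcomes: 7! = 5040.
Probability = 1854/5040 = 103/280.

103/280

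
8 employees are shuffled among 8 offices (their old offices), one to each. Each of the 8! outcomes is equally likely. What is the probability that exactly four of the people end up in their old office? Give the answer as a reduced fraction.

Favorable outcomes: C(8,4)·!4 = 70·9 = 630.
Total outcomes: 8! = 40320.
Probability = 630/40320 = 1/64.

1/64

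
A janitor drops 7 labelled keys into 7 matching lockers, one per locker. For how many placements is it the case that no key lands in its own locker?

The subfactorial !7 = [7!/e] (nearest integer).
7! = 5040, and 5040/e ≈ 1854.11, so !7 = 1854.

1854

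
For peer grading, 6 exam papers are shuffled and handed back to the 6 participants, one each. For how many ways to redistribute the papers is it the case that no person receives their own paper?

265

The number of derangements of 6 is !6 = Σ_{k=0}^{6} (-1)^k·6!/k!
= 6! - 6!/1! + 6!/2! - 6!/3! + 6!/4! - 6!/5! + 6!/6!
= 720 - 720 + 360 - 120 + 30 - 6 + 1
= 265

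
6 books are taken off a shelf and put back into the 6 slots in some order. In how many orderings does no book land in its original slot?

265

Use !n = n·!(n-1) + (-1)^n.
!6 = 6·44 + 1 = 265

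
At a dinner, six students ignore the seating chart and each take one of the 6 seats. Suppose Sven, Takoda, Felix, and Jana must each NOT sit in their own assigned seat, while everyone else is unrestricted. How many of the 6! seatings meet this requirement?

362

Let A_j be the event that the j-th constrained one is fixed. By inclusion-exclusion over the 4 events:
Σ_{j=0}^{4} (-1)^j C(4,j)(6-j)!
= C(4,0)·6! - C(4,1)·5! + C(4,2)·4! - C(4,3)·3! + C(4,4)·2!
= 720 - 480 + 144 - 24 + 2
= 362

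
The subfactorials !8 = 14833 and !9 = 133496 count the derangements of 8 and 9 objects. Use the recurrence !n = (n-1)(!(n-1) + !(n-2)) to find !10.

!10 = (10-1)·(!9 + !8) = 9·(133496 + 14833) = 9·148329 = 1334961.

1334961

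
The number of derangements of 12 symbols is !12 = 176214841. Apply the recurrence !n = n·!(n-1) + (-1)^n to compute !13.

!13 = 13·176214841 - 1 = 2290792932.

2290792932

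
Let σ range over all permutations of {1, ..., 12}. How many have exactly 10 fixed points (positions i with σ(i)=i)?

66

Pick the 10 fixed positions: C(12,10) = 66 ways.
The remaining 2 must be deranged: !2 = 1.
Total: 66 × 1 = 66.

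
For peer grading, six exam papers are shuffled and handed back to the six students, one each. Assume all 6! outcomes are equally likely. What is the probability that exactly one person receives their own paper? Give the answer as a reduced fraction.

11/30

Favorable outcomes: C(6,1)·!5 = 6·44 = 264.
Total outcomes: 6! = 720.
Probability = 264/720 = 11/30.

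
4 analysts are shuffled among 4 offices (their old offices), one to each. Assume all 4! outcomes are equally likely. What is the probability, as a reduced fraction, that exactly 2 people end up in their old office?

1/4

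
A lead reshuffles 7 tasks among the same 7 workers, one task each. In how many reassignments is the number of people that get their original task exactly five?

Choose which 5 of the 7 are fixed: C(7,5) = 21.
The other 2 form a derangement: !2 = 1.
Total: 21 × 1 = 21.

21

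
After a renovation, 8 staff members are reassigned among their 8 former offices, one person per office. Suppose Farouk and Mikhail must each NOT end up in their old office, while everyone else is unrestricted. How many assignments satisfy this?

Inclusion-exclusion on the 2 forbidden self-matches:
Σ_{j=0}^{2} (-1)^j C(2,j)(8-j)!
= C(2,0)·8! - C(2,1)·7! + C(2,2)·6!
= 40320 - 10080 + 720
= 30960

30960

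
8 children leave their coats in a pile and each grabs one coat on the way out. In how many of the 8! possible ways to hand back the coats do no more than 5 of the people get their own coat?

40291

Sum C(8,i)·!(8-i) for i = 0..5:
  i=0: C(8,0)·!8 = 1·14833 = 14833
  i=1: C(8,1)·!7 = 8·1854 = 14832
  i=2: C(8,2)·!6 = 28·265 = 7420
  i=3: C(8,3)·!5 = 56·44 = 2464
  i=4: C(8,4)·!4 = 70·9 = 630
  i=5: C(8,5)·!3 = 56·2 = 112
Total = 40291.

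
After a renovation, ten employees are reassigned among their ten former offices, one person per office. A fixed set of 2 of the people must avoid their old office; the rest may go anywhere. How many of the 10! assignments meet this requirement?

2943360

Let A_j be the event that the j-th constrained one is fixed. By inclusion-exclusion over the 2 events:
Σ_{j=0}^{2} (-1)^j C(2,j)(10-j)!
= C(2,0)·10! - C(2,1)·9! + C(2,2)·8!
= 3628800 - 725760 + 40320
= 2943360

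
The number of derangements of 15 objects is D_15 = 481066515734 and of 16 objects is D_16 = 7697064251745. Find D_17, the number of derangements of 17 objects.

130850092279664

D_17 = (17-1)·(D_16 + D_15) = 16·(7697064251745 + 481066515734) = 16·8178130767479 = 130850092279664.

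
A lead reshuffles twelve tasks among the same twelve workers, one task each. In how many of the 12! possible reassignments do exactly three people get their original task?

29369120

Pick the 3 fixed positions: C(12,3) = 220 ways.
The remaining 9 must be deranged: !9 = 133496.
Total: 220 × 133496 = 29369120.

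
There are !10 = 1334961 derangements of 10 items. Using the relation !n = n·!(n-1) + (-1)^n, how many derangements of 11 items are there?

!11 = 11·1334961 - 1 = 14684570.

14684570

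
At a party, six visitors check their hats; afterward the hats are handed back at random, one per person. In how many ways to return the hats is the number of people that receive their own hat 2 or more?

191

# with exactly i fixed is C(6,i)·!(6-i); sum over i=2..6:
  i=2: C(6,2)·!4 = 15·9 = 135
  i=3: C(6,3)·!3 = 20·2 = 40
  i=4: C(6,4)·!2 = 15·1 = 15
  i=5: C(6,5)·!1 = 6·0 = 0
  i=6: C(6,6)·!0 = 1·1 = 1
Total = 191.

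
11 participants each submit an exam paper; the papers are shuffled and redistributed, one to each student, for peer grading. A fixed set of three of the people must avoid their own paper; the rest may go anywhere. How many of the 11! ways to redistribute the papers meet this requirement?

30078720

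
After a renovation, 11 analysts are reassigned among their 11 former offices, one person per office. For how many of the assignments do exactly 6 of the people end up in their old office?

20328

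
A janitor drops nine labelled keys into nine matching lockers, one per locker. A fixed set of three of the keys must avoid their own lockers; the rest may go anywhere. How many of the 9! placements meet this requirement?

256320

Inclusion-exclusion on the 3 forbidden self-matches:
Σ_{j=0}^{3} (-1)^j C(3,j)(9-j)!
= C(3,0)·9! - C(3,1)·8! + C(3,2)·7! - C(3,3)·6!
= 362880 - 120960 + 15120 - 720
= 256320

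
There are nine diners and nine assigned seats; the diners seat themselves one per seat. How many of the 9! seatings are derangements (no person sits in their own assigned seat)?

By inclusion-exclusion, !9 = Σ (-1)^k · 9!/k! for k=0..9
= 9! - 9!/1! + 9!/2! - 9!/3! + 9!/4! - 9!/5! + 9!/6! - 9!/7! + 9!/8! - 9!/9!
= 362880 - 362880 + 181440 - 60480 + 15120 - 3024 + 504 - 72 + 9 - 1
= 133496

133496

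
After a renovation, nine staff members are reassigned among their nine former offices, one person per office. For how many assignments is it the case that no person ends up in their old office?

The subfactorial !9 = [9!/e] (nearest integer).
9! = 362880, and 362880/e ≈ 133496.09, so !9 = 133496.

133496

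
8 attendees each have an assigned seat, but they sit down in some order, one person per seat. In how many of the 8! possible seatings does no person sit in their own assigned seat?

14833

!8 = 8! · Σ_{k=0}^{8} (-1)^k/k!
= 8! - 8!/1! + 8!/2! - 8!/3! + 8!/4! - 8!/5! + 8!/6! - 8!/7! + 8!/8!
= 40320 - 40320 + 20160 - 6720 + 1680 - 336 + 56 - 8 + 1
= 14833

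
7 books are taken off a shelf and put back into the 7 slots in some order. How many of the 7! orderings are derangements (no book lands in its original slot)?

1854

By inclusion-exclusion, !7 = Σ (-1)^k · 7!/k! for k=0..7
= 7! - 7!/1! + 7!/2! - 7!/3! + 7!/4! - 7!/5! + 7!/6! - 7!/7!
= 5040 - 5040 + 2520 - 840 + 210 - 42 + 7 - 1
= 1854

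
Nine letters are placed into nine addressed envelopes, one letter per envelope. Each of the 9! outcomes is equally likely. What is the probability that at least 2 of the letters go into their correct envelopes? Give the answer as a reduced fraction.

Favorable outcomes: Σ_{i≥2} C(9,i)·!(9-i) = 36·1854 + 84·265 + 126·44 + 126·9 + 84·2 + 36·1 + 9·0 + 1·1 = 95887.
Total outcomes: 9! = 362880.
Probability = 95887/362880 = 95887/362880.

95887/362880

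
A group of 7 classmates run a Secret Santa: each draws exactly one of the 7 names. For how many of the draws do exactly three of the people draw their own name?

Choose which 3 of the 7 are fixed: C(7,3) = 35.
The other 4 form a derangement: !4 = 9.
Total: 35 × 9 = 315.

315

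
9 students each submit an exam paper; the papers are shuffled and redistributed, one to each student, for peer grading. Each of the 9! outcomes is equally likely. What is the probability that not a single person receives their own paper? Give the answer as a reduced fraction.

16687/45360

Favorable outcomes: !9 = 133496.
Total outcomes: 9! = 362880.
Probability = 133496/362880 = 16687/45360.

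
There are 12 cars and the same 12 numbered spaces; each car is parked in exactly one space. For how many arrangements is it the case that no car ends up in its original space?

176214841

Use !n = (n-1)(!(n-1) + !(n-2)).
!12 = 11·(14684570 + 1334961) = 11·16019531 = 176214841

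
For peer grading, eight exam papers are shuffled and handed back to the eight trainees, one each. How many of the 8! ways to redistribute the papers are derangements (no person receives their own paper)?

The number of derangements of 8 is !8 = Σ_{k=0}^{8} (-1)^k·8!/k!
= 8! - 8!/1! + 8!/2! - 8!/3! + 8!/4! - 8!/5! + 8!/6! - 8!/7! + 8!/8!
= 40320 - 40320 + 20160 - 6720 + 1680 - 336 + 56 - 8 + 1
= 14833

14833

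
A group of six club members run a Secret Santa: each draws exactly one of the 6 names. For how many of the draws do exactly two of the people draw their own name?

135

Choose which 2 of the 6 are fixed: C(6,2) = 15.
The remaining 4 must be deranged: !4 = 9.
Total: 15 × 9 = 135.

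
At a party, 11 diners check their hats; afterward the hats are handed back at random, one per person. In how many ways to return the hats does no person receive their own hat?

14684570

Recurrence: !11 = 10·(!10 + !9).
!11 = 10·(1334961 + 133496) = 10·1468457 = 14684570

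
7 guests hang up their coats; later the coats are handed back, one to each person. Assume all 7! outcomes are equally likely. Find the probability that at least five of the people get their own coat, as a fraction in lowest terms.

11/2520

Favorable outcomes: Σ_{i≥5} C(7,i)·!(7-i) = 21·1 + 7·0 + 1·1 = 22.
Total outcomes: 7! = 5040.
Probability = 22/5040 = 11/2520.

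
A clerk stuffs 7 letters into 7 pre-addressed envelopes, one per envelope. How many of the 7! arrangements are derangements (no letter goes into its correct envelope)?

1854

The subfactorial !7 = [7!/e] (nearest integer).
7! = 5040, and 5040/e ≈ 1854.11, so !7 = 1854.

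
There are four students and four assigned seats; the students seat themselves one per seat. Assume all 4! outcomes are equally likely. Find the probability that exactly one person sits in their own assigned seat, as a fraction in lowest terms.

1/3

Favorable outcomes: C(4,1)·!3 = 4·2 = 8.
Total outcomes: 4! = 24.
Probability = 8/24 = 1/3.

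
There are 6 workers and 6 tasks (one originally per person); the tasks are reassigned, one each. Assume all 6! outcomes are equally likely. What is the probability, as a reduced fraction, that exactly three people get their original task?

Favorable outcomes: C(6,3)·!3 = 20·2 = 40.
Total outcomes: 6! = 720.
Probability = 40/720 = 1/18.

1/18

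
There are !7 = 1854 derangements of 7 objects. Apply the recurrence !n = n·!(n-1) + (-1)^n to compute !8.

14833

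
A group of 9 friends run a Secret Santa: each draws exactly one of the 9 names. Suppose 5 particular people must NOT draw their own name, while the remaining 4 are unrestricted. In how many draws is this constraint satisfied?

205056

Let A_j be the event that the j-th constrained one is fixed. By inclusion-exclusion over the 5 events:
Σ_{j=0}^{5} (-1)^j C(5,j)(9-j)!
= C(5,0)·9! - C(5,1)·8! + C(5,2)·7! - C(5,3)·6! + C(5,4)·5! - C(5,5)·4!
= 362880 - 201600 + 50400 - 7200 + 600 - 24
= 205056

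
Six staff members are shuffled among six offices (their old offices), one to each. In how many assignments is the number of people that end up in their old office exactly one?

Pick the single fixed position: C(6,1) = 6 ways.
The remaining 5 must be deranged: !5 = 44.
Total: 6 × 44 = 264.

264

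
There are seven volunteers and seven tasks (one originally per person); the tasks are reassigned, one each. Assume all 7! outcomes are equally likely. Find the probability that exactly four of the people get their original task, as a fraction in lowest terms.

Favorable outcomes: C(7,4)·!3 = 35·2 = 70.
Total outcomes: 7! = 5040.
Probability = 70/5040 = 1/72.

1/72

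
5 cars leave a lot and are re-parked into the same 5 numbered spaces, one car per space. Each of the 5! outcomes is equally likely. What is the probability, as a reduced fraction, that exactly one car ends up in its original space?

Favorable outcomes: C(5,1)·!4 = 5·9 = 45.
Total outcomes: 5! = 120.
Probability = 45/120 = 3/8.

3/8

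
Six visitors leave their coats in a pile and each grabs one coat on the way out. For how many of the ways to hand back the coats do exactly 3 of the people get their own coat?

40

Choose which 3 of the 6 are fixed: C(6,3) = 20.
The other 3 form a derangement: !3 = 2.
Total: 20 × 2 = 40.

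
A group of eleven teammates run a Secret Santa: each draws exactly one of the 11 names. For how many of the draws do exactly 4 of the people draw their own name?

611820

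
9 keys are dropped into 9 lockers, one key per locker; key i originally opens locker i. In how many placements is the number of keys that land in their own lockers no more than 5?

362675

Sum C(9,i)·!(9-i) for i = 0..5:
  i=0: C(9,0)·!9 = 1·133496 = 133496
  i=1: C(9,1)·!8 = 9·14833 = 133497
  i=2: C(9,2)·!7 = 36·1854 = 66744
  i=3: C(9,3)·!6 = 84·265 = 22260
  i=4: C(9,4)·!5 = 126·44 = 5544
  i=5: C(9,5)·!4 = 126·9 = 1134
Total = 362675.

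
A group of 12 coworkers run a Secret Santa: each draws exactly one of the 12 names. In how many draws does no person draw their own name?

176214841

The number of derangements of 12 is !12 = Σ_{k=0}^{12} (-1)^k·12!/k!
= 12! - 12!/1! + 12!/2! - 12!/3! + 12!/4! - 12!/5! + 12!/6! - 12!/7! + 12!/8! - 12!/9! + 12!/10! - 12!/11! + 12!/12!
= 479001600 - 479001600 + 239500800 - 79833600 + 19958400 - 3991680 + 665280 - 95040 + 11880 - 1320 + 132 - 12 + 1
= 176214841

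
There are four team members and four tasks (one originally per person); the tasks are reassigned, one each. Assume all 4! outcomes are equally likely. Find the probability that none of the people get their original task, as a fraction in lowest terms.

Favorable outcomes: !4 = 9.
Total outcomes: 4! = 24.
Probability = 9/24 = 3/8.

3/8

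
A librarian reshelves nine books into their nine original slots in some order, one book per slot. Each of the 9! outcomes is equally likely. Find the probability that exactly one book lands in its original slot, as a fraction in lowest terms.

2119/5760

Favorable outcomes: C(9,1)·!8 = 9·14833 = 133497.
Total outcomes: 9! = 362880.
Probability = 133497/362880 = 2119/5760.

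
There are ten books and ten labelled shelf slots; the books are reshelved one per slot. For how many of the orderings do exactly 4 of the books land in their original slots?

55650

Pick the 4 fixed positions: C(10,4) = 210 ways.
The other 6 form a derangement: !6 = 265.
Total: 210 × 265 = 55650.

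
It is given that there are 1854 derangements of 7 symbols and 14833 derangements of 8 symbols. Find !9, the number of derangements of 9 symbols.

!9 = (9-1)·(!8 + !7) = 8·(14833 + 1854) = 8·16687 = 133496.

133496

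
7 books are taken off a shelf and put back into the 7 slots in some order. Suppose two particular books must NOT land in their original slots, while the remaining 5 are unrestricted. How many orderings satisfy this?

3720

Inclusion-exclusion on the 2 forbidden self-matches:
Σ_{j=0}^{2} (-1)^j C(2,j)(7-j)!
= C(2,0)·7! - C(2,1)·6! + C(2,2)·5!
= 5040 - 1440 + 120
= 3720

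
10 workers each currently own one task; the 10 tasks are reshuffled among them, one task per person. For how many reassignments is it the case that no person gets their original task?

!10 is the nearest integer to 10!/e.
10! = 3628800, and 3628800/e ≈ 1334960.92, so !10 = 1334961.

1334961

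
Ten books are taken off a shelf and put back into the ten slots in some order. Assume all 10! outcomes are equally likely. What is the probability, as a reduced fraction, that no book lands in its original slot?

Favorable outcomes: !10 = 1334961.
Total outcomes: 10! = 3628800.
Probability = 1334961/3628800 = 16481/44800.

16481/44800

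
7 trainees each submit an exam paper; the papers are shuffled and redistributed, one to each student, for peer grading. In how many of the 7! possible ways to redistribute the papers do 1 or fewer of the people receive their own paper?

3709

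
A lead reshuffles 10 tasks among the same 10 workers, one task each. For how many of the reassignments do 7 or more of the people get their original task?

Sum C(10,i)·!(10-i) for i = 7..10:
  i=7: C(10,7)·!3 = 120·2 = 240
  i=8: C(10,8)·!2 = 45·1 = 45
  i=9: C(10,9)·!1 = 10·0 = 0
  i=10: C(10,10)·!0 = 1·1 = 1
Total = 286.

286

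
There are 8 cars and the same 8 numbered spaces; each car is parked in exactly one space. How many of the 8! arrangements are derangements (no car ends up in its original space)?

14833

!8 is the nearest integer to 8!/e.
8! = 40320, and 40320/e ≈ 14832.90, so !8 = 14833.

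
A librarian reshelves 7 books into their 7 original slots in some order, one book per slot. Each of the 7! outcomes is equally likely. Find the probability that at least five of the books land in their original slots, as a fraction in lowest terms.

11/2520

Favorable outcomes: Σ_{i≥5} C(7,i)·!(7-i) = 21·1 + 7·0 + 1·1 = 22.
Total outcomes: 7! = 5040.
Probability = 22/5040 = 11/2520.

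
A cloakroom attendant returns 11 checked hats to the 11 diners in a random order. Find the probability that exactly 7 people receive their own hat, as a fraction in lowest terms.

1/13440

Favorable outcomes: C(11,7)·!4 = 330·9 = 2970.
Total outcomes: 11! = 39916800.
Probability = 2970/39916800 = 1/13440.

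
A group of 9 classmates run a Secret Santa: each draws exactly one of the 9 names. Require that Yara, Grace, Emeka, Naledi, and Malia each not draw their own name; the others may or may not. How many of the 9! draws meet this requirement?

205056

Inclusion-exclusion on the 5 forbidden self-matches:
Σ_{j=0}^{5} (-1)^j C(5,j)(9-j)!
= C(5,0)·9! - C(5,1)·8! + C(5,2)·7! - C(5,3)·6! + C(5,4)·5! - C(5,5)·4!
= 362880 - 201600 + 50400 - 7200 + 600 - 24
= 205056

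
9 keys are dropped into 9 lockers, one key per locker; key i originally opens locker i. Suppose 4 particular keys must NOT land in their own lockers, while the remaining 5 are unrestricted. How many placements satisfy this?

229080

Let A_j be the event that the j-th constrained one is fixed. By inclusion-exclusion over the 4 events:
Σ_{j=0}^{4} (-1)^j C(4,j)(9-j)!
= C(4,0)·9! - C(4,1)·8! + C(4,2)·7! - C(4,3)·6! + C(4,4)·5!
= 362880 - 161280 + 30240 - 2880 + 120
= 229080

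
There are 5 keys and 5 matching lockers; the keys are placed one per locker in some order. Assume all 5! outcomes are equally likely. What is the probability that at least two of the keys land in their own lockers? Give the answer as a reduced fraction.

31/120

Favorable outcomes: Σ_{i≥2} C(5,i)·!(5-i) = 10·2 + 10·1 + 5·0 + 1·1 = 31.
Total outcomes: 5! = 120.
Probability = 31/120 = 31/120.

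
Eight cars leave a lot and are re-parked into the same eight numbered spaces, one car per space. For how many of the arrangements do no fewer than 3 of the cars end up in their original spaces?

3235

Sum C(8,i)·!(8-i) for i = 3..8:
  i=3: C(8,3)·!5 = 56·44 = 2464
  i=4: C(8,4)·!4 = 70·9 = 630
  i=5: C(8,5)·!3 = 56·2 = 112
  i=6: C(8,6)·!2 = 28·1 = 28
  i=7: C(8,7)·!1 = 8·0 = 0
  i=8: C(8,8)·!0 = 1·1 = 1
Total = 3235.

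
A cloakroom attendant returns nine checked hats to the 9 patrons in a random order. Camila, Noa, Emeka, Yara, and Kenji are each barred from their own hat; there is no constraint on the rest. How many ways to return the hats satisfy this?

205056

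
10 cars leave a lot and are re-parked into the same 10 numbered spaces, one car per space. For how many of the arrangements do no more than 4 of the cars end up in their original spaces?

3615536

Sum C(10,i)·!(10-i) for i = 0..4:
  i=0: C(10,0)·!10 = 1·1334961 = 1334961
  i=1: C(10,1)·!9 = 10·133496 = 1334960
  i=2: C(10,2)·!8 = 45·14833 = 667485
  i=3: C(10,3)·!7 = 120·1854 = 222480
  i=4: C(10,4)·!6 = 210·265 = 55650
Total = 3615536.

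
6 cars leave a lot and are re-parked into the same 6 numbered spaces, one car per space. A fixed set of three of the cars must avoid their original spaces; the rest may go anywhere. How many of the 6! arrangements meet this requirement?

Let A_j be the event that the j-th constrained one is fixed. By inclusion-exclusion over the 3 events:
Σ_{j=0}^{3} (-1)^j C(3,j)(6-j)!
= C(3,0)·6! - C(3,1)·5! + C(3,2)·4! - C(3,3)·3!
= 720 - 360 + 72 - 6
= 426

426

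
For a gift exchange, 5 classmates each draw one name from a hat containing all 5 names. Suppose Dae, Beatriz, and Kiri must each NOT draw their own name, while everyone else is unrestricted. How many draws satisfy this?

64

Let A_j be the event that the j-th constrained one is fixed. By inclusion-exclusion over the 3 events:
Σ_{j=0}^{3} (-1)^j C(3,j)(5-j)!
= C(3,0)·5! - C(3,1)·4! + C(3,2)·3! - C(3,3)·2!
= 120 - 72 + 18 - 2
= 64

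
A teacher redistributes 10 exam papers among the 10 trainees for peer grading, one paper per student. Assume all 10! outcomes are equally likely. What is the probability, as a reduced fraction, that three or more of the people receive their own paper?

145697/1814400

Favorable outcomes: Σ_{i≥3} C(10,i)·!(10-i) = 120·1854 + 210·265 + 252·44 + 210·9 + 120·2 + 45·1 + 10·0 + 1·1 = 291394.
Total outcomes: 10! = 3628800.
Probability = 291394/3628800 = 145697/1814400.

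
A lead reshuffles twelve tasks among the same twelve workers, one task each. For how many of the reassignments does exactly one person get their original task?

176214840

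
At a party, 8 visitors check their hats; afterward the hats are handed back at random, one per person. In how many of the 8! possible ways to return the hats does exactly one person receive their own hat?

Pick the single fixed position: C(8,1) = 8 ways.
The remaining 7 must be deranged: !7 = 1854.
Total: 8 × 1854 = 14832.

14832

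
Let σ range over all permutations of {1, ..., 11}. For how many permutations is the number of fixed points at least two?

10547659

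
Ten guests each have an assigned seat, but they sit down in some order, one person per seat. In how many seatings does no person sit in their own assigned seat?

1334961

!10 = 10! · Σ_{k=0}^{10} (-1)^k/k!
= 10! - 10!/1! + 10!/2! - 10!/3! + 10!/4! - 10!/5! + 10!/6! - 10!/7! + 10!/8! - 10!/9! + 10!/10!
= 3628800 - 3628800 + 1814400 - 604800 + 151200 - 30240 + 5040 - 720 + 90 - 10 + 1
= 1334961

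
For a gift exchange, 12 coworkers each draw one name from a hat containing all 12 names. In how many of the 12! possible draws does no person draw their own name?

176214841

By inclusion-exclusion, !12 = Σ (-1)^k · 12!/k! for k=0..12
= 12! - 12!/1! + 12!/2! - 12!/3! + 12!/4! - 12!/5! + 12!/6! - 12!/7! + 12!/8! - 12!/9! + 12!/10! - 12!/11! + 12!/12!
= 479001600 - 479001600 + 239500800 - 79833600 + 19958400 - 3991680 + 665280 - 95040 + 11880 - 1320 + 132 - 12 + 1
= 176214841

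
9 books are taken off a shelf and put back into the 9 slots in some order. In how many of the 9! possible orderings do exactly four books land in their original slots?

5544

Choose which 4 of the 9 are fixed: C(9,4) = 126.
The remaining 5 must be deranged: !5 = 44.
Total: 126 × 44 = 5544.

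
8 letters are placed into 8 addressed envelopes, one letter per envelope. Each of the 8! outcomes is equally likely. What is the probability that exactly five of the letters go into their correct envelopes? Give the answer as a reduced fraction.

1/360

Favorable outcomes: C(8,5)·!3 = 56·2 = 112.
Total outcomes: 8! = 40320.
Probability = 112/40320 = 1/360.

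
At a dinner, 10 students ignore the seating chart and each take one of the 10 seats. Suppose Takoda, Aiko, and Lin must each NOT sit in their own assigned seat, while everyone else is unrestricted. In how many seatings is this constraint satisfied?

2656080

Let A_j be the event that the j-th constrained one is fixed. By inclusion-exclusion over the 3 events:
Σ_{j=0}^{3} (-1)^j C(3,j)(10-j)!
= C(3,0)·10! - C(3,1)·9! + C(3,2)·8! - C(3,3)·7!
= 3628800 - 1088640 + 120960 - 5040
= 2656080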